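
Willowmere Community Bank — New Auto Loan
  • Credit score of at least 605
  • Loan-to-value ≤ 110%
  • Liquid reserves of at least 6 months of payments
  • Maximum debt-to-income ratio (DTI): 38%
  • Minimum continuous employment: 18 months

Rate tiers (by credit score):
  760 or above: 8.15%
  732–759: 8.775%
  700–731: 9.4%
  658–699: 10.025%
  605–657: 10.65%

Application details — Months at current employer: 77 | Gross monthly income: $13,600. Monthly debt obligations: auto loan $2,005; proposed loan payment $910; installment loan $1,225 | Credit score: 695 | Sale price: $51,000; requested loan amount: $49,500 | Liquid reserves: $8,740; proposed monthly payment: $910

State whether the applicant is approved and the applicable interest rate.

Approved at 10.025%

Credit score 695 ≥ 605 (meets minimum)
Reserves = 8,740/910 = 9.6 months ≥ 6
Employment 77 ≥ 18 months
Total monthly debts = (2,005 + 910 + 1,225) = 4,140. DTI = 4,140/13,600 = 30.4% ≤ 38%
LTV: 49,500 ÷ 51,000 = 97.1%, within 110% cap
All requirements met. Score 695 falls in the 658–699 tier → 10.025%.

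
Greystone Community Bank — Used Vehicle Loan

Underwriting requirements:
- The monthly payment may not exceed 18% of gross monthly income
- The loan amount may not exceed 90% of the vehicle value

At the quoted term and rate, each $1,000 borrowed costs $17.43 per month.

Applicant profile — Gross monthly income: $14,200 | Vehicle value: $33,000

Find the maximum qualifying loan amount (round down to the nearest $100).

$29,700

Payment cap: 18% × $14,200 = $2,556/month.
At $17.43 per $1,000, that supports 2,556/17.43 × 1,000 ≈ $146,643 → $146,600.
LTV cap: 90% × $33,000 = $29,700 → $29,700.
Binding constraint: loan-to-value.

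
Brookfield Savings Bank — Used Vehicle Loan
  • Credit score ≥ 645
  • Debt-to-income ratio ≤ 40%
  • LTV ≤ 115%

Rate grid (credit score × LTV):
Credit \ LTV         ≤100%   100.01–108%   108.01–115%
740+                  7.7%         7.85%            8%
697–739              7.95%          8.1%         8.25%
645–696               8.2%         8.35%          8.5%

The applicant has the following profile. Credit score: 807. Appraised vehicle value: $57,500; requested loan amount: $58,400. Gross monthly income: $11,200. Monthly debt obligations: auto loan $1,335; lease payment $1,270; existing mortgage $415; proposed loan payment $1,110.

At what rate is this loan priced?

Credit score 807 ≥ 645; Total monthly debts = (1,335 + 1,270 + 415 + 1,110) = 4,130. DTI = 4,130/11,200 = 36.9% ≤ 40%
LTV: 58,400 ÷ 57,500 = 101.6%, within 115% cap
Credit 807 → row 740+; LTV 101.6% → column 100.01–108%. Grid cell → 7.85%.

7.85%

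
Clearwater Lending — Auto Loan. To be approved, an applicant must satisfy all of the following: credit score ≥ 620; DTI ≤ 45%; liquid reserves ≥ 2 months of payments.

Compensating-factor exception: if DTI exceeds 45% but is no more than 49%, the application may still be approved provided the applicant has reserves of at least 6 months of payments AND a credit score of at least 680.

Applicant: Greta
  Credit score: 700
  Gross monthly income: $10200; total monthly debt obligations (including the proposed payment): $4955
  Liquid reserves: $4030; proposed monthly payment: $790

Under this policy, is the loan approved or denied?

Credit score 700 ≥ 620 (meets base)
DTI: 4,955 ÷ 10,200 = 48.6%, over the 45% base limit.
Reserves = 4,030/790 = 5.1 months ≥ 2
48.6% falls in the override range (45%–49%), so the compensating-factor test applies.
Override check — reserves: 5.1 mo (short of 6); score: 700 (ok).
Override conditions not both satisfied; exception does not apply.

Denied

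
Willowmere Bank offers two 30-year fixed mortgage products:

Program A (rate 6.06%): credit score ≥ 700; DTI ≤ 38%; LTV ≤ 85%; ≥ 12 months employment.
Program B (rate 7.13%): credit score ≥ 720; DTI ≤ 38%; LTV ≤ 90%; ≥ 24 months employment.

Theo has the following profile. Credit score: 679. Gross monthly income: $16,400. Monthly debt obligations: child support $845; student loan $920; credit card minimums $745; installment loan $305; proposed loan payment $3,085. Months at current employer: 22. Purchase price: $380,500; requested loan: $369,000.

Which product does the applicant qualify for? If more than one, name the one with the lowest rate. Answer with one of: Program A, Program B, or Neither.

Neither

Total debts = (845 + 920 + 745 + 305 + 3,085) = 5,900; DTI = 5,900/16,400 = 36%.
LTV = 369,000/380,500 = 97%.
Program A: score 679 < 700; DTI 36% ≤ 38%; LTV 97% > 85%; employment 22 ≥ 12 mo → does not qualify.
Program B: score 679 < 720; DTI 36% ≤ 38%; LTV 97% > 90%; employment 22 < 24 mo → does not qualify.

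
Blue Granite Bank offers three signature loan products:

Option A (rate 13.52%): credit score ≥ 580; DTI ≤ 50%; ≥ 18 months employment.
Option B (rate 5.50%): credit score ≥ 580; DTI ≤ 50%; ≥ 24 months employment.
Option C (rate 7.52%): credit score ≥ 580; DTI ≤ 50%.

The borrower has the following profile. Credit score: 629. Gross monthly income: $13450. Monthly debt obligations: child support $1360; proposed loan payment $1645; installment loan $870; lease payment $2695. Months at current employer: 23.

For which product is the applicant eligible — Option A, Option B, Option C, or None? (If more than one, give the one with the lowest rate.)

Option C

Total debts = (1,360 + 1,645 + 870 + 2,695) = 6,570; DTI = 6,570/13,450 = 48.8%.
Option A: score 629 ≥ 580; DTI 48.8% ≤ 50%; employment 23 ≥ 18 mo → qualifies.
Option B: score 629 ≥ 580; DTI 48.8% ≤ 50%; employment 23 < 24 mo → does not qualify.
Option C: score 629 ≥ 580; DTI 48.8% ≤ 50% → qualifies.
Qualifying: Option A, Option C. Lowest rate is 7.52% → Option C.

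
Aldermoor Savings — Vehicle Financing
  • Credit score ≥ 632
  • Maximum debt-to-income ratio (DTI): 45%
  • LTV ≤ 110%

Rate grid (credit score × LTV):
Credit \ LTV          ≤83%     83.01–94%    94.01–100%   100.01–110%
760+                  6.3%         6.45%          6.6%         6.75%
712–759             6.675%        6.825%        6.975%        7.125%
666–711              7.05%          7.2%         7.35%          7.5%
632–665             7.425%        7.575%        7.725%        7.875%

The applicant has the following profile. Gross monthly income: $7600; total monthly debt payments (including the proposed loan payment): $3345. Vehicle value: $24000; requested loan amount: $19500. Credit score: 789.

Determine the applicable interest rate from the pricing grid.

6.3%

Credit score 789 ≥ 632; DTI = 3,345/7,600 = 44% ≤ 45%
LTV = 19,500/24,000 = 81.2% ≤ 110%
Credit 789 → row 760+; LTV 81.2% → column ≤83%. Grid cell → 6.3%.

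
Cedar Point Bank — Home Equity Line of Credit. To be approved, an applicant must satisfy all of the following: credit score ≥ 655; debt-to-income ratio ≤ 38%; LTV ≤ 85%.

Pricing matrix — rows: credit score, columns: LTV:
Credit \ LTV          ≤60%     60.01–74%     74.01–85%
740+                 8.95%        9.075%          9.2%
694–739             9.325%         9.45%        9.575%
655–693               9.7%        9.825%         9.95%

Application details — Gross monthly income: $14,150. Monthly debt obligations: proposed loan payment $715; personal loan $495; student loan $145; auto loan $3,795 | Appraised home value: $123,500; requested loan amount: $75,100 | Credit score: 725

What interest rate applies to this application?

Credit score 725 ≥ 655; Total monthly debts = (715 + 495 + 145 + 3,795) = 5,150. Debt-to-income = 5,150/14,150 = 36.4% — meets 38% limit
Loan-to-value = 75,100/123,500 = 60.8% — pass (85% max)
Score 725 is in the 694–739 band; LTV 60.8% is in the 60.01–74% band → 9.45%.

9.45%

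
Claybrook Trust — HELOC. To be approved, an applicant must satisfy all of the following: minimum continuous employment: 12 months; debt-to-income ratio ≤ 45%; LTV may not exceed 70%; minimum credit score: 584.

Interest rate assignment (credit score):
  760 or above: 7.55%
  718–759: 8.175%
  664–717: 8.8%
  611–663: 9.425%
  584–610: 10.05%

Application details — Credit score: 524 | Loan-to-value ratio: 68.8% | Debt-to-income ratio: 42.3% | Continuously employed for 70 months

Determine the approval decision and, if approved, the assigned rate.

Credit score 524 < 584 (below minimum)
DTI 42.3% ≤ 45%
Employment 70 ≥ 12 months
LTV 68.8% — within 70%
Not all requirements met → denied.

Denied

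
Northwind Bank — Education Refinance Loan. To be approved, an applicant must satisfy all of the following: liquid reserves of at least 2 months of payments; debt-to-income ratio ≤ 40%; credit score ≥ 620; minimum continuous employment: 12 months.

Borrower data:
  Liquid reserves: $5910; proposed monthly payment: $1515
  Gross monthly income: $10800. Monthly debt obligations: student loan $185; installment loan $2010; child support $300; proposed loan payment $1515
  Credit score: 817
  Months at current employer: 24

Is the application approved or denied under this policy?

Approved

Reserves = 5,910/1,515 = 3.9 months ≥ 2
Total monthly debts = (185 + 2,010 + 300 + 1,515) = 4,010. Debt-to-income = 4,010/10,800 = 37.1% — meets 40% limit
Credit score 817 ≥ 620 (meets)
Employment 24 ≥ 12 months
All criteria satisfied.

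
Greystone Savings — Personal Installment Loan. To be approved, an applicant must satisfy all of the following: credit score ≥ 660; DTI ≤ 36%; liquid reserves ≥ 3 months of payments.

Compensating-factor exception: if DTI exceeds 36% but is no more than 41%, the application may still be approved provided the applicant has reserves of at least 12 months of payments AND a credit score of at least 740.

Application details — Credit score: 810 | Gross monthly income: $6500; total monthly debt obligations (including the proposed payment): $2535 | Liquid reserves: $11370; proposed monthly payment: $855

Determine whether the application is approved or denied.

Credit score 810 ≥ 660 (meets base)
DTI = 2,535/6,500 = 39% > 36% — standard DTI limit exceeded.
Reserves: 11,370 ÷ 855 = 13.3 months (meets 3-month minimum)
39% falls in the override range (36%–41%), so the compensating-factor test applies.
Reserves 13.3 ≥ 12 months; credit score 810 ≥ 740.
Both override conditions satisfied; DTI exception granted.

Approved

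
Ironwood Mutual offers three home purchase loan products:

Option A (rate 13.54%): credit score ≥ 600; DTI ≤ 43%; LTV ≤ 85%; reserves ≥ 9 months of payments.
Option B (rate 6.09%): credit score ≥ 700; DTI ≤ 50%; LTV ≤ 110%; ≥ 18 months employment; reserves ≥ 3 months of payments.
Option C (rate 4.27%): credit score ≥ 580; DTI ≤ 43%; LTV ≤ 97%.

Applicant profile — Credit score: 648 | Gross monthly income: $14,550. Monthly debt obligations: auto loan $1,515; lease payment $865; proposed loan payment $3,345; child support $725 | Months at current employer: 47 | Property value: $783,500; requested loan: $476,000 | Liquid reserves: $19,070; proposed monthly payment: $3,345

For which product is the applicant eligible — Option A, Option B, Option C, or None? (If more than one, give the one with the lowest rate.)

None

Total debts = (1,515 + 865 + 3,345 + 725) = 6,450; DTI = 6,450/14,550 = 44.3%.
LTV = 476,000/783,500 = 60.8%.
Reserves = 19,070/3,345 = 5.7 months.
Option A: score 648 ≥ 600; DTI 44.3% > 43%; LTV 60.8% ≤ 85%; reserves 5.7 < 9 mo → does not qualify.
Option B: score 648 < 700; DTI 44.3% ≤ 50%; LTV 60.8% ≤ 110%; employment 47 ≥ 18 mo; reserves 5.7 ≥ 3 mo → does not qualify.
Option C: score 648 ≥ 580; DTI 44.3% > 43%; LTV 60.8% ≤ 97% → does not qualify.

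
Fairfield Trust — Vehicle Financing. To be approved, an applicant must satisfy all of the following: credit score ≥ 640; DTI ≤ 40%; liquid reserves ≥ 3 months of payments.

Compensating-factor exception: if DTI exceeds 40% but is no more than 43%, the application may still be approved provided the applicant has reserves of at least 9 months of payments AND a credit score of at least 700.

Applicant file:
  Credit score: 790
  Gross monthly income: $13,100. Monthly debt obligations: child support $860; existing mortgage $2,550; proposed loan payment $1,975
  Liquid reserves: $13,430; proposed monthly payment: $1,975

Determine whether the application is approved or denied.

Denied

Credit score 790 ≥ 640 (meets base)
Total debts = (860 + 2,550 + 1,975) = 5,385. DTI: 5,385 ÷ 13,100 = 41.1%, over the 40% base limit.
Liquid reserves cover 13,430/1,975 = 6.8 months — ≥ 3 required
41.1% falls in the override range (40%–43%), so the compensating-factor test applies.
Override check — reserves: 6.8 mo (short of 9); score: 790 (ok).
Override conditions not both satisfied; exception does not apply.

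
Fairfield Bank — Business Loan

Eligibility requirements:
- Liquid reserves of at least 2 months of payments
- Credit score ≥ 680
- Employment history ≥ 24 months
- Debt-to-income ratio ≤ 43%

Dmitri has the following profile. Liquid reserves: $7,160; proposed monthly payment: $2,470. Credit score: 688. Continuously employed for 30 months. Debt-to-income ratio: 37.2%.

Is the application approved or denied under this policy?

Approved

Reserves = 7,160/2,470 = 2.9 months ≥ 2
Credit score 688 ≥ 680 (meets)
Employment 30 ≥ 24 months
DTI 37.2% is within the 43% limit
All criteria satisfied.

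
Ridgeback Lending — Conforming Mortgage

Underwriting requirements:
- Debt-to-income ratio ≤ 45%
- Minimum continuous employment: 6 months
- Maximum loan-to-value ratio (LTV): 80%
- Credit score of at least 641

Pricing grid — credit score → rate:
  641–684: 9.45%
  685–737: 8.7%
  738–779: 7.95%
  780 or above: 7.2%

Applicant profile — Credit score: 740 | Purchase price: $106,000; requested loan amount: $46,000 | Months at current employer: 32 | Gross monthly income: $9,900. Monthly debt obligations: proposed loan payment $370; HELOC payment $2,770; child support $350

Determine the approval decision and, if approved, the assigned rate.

Approved at 7.95%

Credit score 740 ≥ 641 (meets minimum)
Total monthly debts = (370 + 2,770 + 350) = 3,490. DTI = 3,490/9,900 = 35.3% ≤ 45%
LTV: 46,000 ÷ 106,000 = 43.4%, within 80% cap
Employment 32 ≥ 6 months
All requirements met. Score 740 falls in the 738–779 tier → 7.95%.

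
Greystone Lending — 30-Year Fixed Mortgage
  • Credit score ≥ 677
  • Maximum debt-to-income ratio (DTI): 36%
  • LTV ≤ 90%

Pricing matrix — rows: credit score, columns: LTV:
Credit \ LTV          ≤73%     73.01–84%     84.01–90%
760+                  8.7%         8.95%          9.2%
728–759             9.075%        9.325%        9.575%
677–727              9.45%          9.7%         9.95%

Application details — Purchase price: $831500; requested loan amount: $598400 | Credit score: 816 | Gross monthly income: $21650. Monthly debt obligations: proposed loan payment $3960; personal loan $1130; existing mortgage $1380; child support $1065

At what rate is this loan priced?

Credit score 816 ≥ 677; Total monthly debts = (3,960 + 1,130 + 1,380 + 1,065) = 7,535. DTI = 7,535/21,650 = 34.8% ≤ 36%
LTV: 598,400 ÷ 831,500 = 72%, within 90% cap
Credit 816 → row 760+; LTV 72% → column ≤73%. Grid cell → 8.7%.

8.7%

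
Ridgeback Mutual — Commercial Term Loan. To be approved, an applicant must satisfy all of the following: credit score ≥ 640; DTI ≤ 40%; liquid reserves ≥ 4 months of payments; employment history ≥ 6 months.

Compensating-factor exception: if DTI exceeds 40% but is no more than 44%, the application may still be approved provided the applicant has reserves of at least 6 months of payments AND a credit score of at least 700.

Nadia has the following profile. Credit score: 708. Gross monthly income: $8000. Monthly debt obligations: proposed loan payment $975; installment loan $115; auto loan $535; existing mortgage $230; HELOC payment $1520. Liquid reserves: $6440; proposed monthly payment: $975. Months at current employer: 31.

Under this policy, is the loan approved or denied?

Approved

Credit score 708 ≥ 640 (meets base)
Total debts = (975 + 115 + 535 + 230 + 1,520) = 3,375. DTI = 3,375/8,000 = 42.2% > 40% — standard DTI limit exceeded.
Liquid reserves cover 6,440/975 = 6.6 months — ≥ 4 required
Employment 31 ≥ 6 months
42.2% falls in the override range (40%–44%), so the compensating-factor test applies.
Override check — reserves: 6.6 mo (ok); score: 708 (ok).
Both override conditions satisfied; DTI exception granted.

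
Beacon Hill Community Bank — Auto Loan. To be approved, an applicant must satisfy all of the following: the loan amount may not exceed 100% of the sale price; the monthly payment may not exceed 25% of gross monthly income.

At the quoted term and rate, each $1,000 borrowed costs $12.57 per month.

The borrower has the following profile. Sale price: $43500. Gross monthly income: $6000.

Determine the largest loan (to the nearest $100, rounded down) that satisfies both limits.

Payment cap: 25% × $6,000 = $1,500/month.
At $12.57 per $1,000, that supports 1,500/12.57 × 1,000 ≈ $119,331 → $119,300.
LTV cap: 100% × $43,500 = $43,500 → $43,500.
Binding constraint: loan-to-value.

$43,500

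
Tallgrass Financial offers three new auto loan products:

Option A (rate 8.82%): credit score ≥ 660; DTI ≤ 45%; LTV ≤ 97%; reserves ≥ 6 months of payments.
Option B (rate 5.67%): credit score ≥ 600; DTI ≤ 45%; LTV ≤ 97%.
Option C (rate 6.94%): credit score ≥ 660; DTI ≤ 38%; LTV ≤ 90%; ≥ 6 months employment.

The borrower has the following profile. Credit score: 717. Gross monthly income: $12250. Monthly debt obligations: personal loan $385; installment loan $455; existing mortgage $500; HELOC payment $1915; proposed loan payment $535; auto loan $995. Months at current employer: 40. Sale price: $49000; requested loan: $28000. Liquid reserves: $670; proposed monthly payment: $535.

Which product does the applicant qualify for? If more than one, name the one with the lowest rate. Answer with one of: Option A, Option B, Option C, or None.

Option B

Total debts = (385 + 455 + 500 + 1,915 + 535 + 995) = 4,785; DTI = 4,785/12,250 = 39.1%.
LTV = 28,000/49,000 = 57.1%.
Reserves = 670/535 = 1.3 months.
Option A: score 717 ≥ 660; DTI 39.1% ≤ 45%; LTV 57.1% ≤ 97%; reserves 1.3 < 6 mo → does not qualify.
Option B: score 717 ≥ 600; DTI 39.1% ≤ 45%; LTV 57.1% ≤ 97% → qualifies.
Option C: score 717 ≥ 660; DTI 39.1% > 38%; LTV 57.1% ≤ 90%; employment 40 ≥ 6 mo → does not qualify.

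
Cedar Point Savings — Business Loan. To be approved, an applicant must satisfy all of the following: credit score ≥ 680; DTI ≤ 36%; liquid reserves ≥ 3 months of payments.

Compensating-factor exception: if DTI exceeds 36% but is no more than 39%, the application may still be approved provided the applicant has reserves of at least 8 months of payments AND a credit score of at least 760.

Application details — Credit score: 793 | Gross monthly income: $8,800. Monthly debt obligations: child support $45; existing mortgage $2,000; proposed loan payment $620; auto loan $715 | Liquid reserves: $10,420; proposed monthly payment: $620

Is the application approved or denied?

Credit score 793 ≥ 680 (meets base)
Total debts = (45 + 2,000 + 620 + 715) = 3,380. DTI = 3,380/8,800 = 38.4% > 36% — standard DTI limit exceeded.
Reserves: 10,420 ÷ 620 = 16.8 months (meets 3-month minimum)
DTI 38.4% is within the 36%–39% exception band; checking compensating factors.
Override check — reserves: 16.8 mo (ok); score: 793 (ok).
Both override conditions satisfied; DTI exception granted.

Approved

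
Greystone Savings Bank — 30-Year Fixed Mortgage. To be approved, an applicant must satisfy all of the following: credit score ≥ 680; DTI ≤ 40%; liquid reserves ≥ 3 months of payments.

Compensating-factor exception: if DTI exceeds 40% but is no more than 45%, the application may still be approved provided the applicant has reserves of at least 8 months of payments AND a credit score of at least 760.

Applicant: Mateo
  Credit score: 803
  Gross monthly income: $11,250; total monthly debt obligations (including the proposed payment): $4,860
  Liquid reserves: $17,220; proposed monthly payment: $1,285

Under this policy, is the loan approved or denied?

Approved

Credit score 803 ≥ 680 (meets base)
DTI = 4,860/11,250 = 43.2% > 40% — standard DTI limit exceeded.
Liquid reserves cover 17,220/1,285 = 13.4 months — ≥ 3 required
DTI 43.2% is within the 40%–45% exception band; checking compensating factors.
Reserves 13.4 ≥ 8 months; credit score 803 ≥ 760.
Both override conditions satisfied; DTI exception granted.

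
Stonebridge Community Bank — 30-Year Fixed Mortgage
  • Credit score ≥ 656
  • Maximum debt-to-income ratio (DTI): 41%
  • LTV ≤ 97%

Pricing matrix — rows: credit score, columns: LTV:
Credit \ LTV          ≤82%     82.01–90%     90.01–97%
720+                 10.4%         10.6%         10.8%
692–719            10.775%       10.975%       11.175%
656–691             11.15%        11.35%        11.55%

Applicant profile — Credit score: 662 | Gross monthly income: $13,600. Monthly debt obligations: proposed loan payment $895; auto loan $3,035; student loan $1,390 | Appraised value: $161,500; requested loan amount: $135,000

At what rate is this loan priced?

Credit score 662 ≥ 656; Total monthly debts = (895 + 3,035 + 1,390) = 5,320. DTI = 5,320/13,600 = 39.1% ≤ 41%
Loan-to-value = 135,000/161,500 = 83.6% — pass (97% max)
Credit 662 → row 656–691; LTV 83.6% → column 82.01–90%. Grid cell → 11.35%.

11.35%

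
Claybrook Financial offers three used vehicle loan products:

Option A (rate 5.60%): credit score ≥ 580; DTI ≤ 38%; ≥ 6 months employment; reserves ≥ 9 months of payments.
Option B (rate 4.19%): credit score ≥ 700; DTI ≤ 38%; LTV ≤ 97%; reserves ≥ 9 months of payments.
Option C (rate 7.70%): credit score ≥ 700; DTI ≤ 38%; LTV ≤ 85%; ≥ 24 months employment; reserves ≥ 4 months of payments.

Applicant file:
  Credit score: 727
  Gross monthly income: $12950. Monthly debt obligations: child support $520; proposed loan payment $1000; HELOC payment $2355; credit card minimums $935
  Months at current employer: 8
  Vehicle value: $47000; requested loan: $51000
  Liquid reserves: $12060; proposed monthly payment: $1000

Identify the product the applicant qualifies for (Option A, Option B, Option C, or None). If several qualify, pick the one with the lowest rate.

Option A

Total debts = (520 + 1,000 + 2,355 + 935) = 4,810; DTI = 4,810/12,950 = 37.1%.
LTV = 51,000/47,000 = 108.5%.
Reserves = 12,060/1,000 = 12.1 months.
Option A: score 727 ≥ 580; DTI 37.1% ≤ 38%; employment 8 ≥ 6 mo; reserves 12.1 ≥ 9 mo → qualifies.
Option B: score 727 ≥ 700; DTI 37.1% ≤ 38%; LTV 108.5% > 97%; reserves 12.1 ≥ 9 mo → does not qualify.
Option C: score 727 ≥ 700; DTI 37.1% ≤ 38%; LTV 108.5% > 85%; employment 8 < 24 mo; reserves 12.1 ≥ 4 mo → does not qualify.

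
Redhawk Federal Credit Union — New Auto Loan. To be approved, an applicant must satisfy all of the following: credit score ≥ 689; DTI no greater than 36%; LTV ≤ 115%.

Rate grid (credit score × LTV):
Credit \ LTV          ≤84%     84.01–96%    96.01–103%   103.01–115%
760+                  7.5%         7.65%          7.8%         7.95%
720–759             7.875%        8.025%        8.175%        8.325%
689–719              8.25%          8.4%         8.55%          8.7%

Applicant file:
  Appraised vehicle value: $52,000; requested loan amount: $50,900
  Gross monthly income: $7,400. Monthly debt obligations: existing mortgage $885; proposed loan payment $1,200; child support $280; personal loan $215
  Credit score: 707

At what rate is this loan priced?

Credit score 707 ≥ 689; Total monthly debts = (885 + 1,200 + 280 + 215) = 2,580. DTI = 2,580/7,400 = 34.9% ≤ 36%
Loan-to-value = 50,900/52,000 = 97.9% — pass (115% max)
Credit 707 → row 689–719; LTV 97.9% → column 96.01–103%. Grid cell → 8.55%.

8.55%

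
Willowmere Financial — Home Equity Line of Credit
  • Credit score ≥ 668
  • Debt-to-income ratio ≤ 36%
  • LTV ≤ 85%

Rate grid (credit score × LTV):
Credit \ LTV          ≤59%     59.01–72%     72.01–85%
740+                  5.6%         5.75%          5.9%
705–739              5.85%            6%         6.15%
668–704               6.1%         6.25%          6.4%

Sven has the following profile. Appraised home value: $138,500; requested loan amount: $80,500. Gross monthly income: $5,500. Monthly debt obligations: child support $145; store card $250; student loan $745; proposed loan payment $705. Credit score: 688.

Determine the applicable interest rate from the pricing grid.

6.1%

Credit score 688 ≥ 668; Total monthly debts = (145 + 250 + 745 + 705) = 1,845. DTI: 1,845 ÷ 5,500 = 33.5%, within the 36% cap
Loan-to-value = 80,500/138,500 = 58.1% — pass (85% max)
Row: 688 falls in 668–704. Column: 58.1% falls in ≤59%. Rate = 6.1%.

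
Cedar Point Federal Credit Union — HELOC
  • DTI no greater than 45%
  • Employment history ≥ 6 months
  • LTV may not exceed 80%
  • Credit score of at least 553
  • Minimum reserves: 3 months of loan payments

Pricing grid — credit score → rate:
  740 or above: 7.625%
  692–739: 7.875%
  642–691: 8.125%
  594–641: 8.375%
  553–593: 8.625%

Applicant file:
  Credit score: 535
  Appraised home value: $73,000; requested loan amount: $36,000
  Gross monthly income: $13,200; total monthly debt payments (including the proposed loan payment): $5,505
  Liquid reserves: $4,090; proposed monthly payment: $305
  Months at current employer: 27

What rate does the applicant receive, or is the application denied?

Credit score 535 < 553 (below minimum)
Loan-to-value = 36,000/73,000 = 49.3% — pass (80% max)
Reserves = 4,090/305 = 13.4 months ≥ 3
DTI = 5,505/13,200 = 41.7% ≤ 45%
Employment 27 ≥ 6 months
Not all requirements met → denied.

Denied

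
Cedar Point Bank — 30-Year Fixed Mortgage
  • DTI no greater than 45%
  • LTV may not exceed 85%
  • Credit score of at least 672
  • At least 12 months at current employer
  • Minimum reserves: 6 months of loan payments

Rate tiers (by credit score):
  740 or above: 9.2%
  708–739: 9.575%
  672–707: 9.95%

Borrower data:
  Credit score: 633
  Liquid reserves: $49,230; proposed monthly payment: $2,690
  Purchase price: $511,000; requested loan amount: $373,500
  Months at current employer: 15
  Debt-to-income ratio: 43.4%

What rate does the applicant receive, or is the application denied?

Credit score 633 < 672 (below minimum)
Employment 15 ≥ 12 months
DTI 43.4% ≤ 45%
LTV = 373,500/511,000 = 73.1% ≤ 85%
Reserves = 49,230/2,690 = 18.3 months ≥ 6
Not all requirements met → denied.

Denied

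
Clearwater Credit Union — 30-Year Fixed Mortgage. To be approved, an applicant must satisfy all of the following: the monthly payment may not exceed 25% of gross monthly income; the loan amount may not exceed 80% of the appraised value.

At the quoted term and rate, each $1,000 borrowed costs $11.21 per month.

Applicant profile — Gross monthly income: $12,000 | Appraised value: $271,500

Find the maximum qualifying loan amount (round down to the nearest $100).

$217,200

Payment cap: 25% × $12,000 = $3,000/month.
At $11.21 per $1,000, that supports 3,000/11.21 × 1,000 ≈ $267,618 → $267,600.
LTV cap: 80% × $271,500 = $217,200 → $217,200.
Binding constraint: loan-to-value.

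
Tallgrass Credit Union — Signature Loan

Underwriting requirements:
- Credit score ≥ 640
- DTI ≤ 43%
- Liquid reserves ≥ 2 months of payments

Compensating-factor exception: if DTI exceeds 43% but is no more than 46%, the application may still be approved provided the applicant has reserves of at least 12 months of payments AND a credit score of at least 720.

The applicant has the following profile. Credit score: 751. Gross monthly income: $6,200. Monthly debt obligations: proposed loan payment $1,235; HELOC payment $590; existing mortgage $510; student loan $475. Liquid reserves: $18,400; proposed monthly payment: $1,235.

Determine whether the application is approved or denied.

Approved

Credit score 751 ≥ 640 (meets base)
Total debts = (1,235 + 590 + 510 + 475) = 2,810. DTI = 2,810/6,200 = 45.3% > 43% — standard DTI limit exceeded.
Reserves: 18,400 ÷ 1,235 = 14.9 months (meets 2-month minimum)
45.3% falls in the override range (43%–46%), so the compensating-factor test applies.
Reserves 14.9 ≥ 12 months; credit score 751 ≥ 720.
Both compensating conditions met → exception applies.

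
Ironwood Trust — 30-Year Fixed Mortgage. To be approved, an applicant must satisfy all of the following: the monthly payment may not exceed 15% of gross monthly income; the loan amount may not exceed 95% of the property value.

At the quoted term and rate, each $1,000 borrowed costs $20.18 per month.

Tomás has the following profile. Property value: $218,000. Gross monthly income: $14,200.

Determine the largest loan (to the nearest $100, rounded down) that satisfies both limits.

$105,500

Payment cap: 15% × $14,200 = $2,130/month.
At $20.18 per $1,000, that supports 2,130/20.18 × 1,000 ≈ $105,550 → $105,500.
LTV cap: 95% × $218,000 = $207,100 → $207,100.
Binding constraint: payment-to-income.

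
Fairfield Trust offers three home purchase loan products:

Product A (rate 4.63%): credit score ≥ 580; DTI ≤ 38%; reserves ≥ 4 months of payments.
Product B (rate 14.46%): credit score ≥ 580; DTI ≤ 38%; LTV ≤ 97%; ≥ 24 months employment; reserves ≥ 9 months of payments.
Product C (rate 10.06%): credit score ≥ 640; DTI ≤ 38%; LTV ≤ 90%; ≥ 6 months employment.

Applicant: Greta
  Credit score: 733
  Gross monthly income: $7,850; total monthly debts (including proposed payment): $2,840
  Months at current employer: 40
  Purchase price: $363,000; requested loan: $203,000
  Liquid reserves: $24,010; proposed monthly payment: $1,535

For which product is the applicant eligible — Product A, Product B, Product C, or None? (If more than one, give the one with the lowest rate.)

Product A

DTI = 2,840/7,850 = 36.2%.
LTV = 203,000/363,000 = 55.9%.
Reserves = 24,010/1,535 = 15.6 months.
Product A: score 733 ≥ 580; DTI 36.2% ≤ 38%; reserves 15.6 ≥ 4 mo → qualifies.
Product B: score 733 ≥ 580; DTI 36.2% ≤ 38%; LTV 55.9% ≤ 97%; employment 40 ≥ 24 mo; reserves 15.6 ≥ 9 mo → qualifies.
Product C: score 733 ≥ 640; DTI 36.2% ≤ 38%; LTV 55.9% ≤ 90%; employment 40 ≥ 6 mo → qualifies.
Qualifying: Product A, Product B, Product C. Lowest rate is 4.63% → Product A.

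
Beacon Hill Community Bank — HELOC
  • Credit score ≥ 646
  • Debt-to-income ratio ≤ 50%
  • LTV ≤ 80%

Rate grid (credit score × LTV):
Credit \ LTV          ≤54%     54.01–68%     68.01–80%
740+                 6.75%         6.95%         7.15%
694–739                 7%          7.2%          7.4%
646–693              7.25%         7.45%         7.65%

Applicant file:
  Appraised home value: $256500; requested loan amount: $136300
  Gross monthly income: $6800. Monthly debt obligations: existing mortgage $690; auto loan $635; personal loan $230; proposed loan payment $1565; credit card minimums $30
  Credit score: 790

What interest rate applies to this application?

Credit score 790 ≥ 646; Total monthly debts = (690 + 635 + 230 + 1,565 + 30) = 3,150. DTI: 3,150 ÷ 6,800 = 46.3%, within the 50% cap
LTV = 136,300/256,500 = 53.1% ≤ 80%
Score 790 is in the 740+ band; LTV 53.1% is in the ≤54% band → 6.75%.

6.75%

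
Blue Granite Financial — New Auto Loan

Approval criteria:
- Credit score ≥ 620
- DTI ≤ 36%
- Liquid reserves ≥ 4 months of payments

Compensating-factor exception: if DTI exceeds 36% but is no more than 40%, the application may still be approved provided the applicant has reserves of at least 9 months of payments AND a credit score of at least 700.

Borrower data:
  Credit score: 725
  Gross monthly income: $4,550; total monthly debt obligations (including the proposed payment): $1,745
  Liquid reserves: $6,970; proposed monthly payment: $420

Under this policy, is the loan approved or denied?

Approved

Credit score 725 ≥ 620 (meets base)
DTI = 1,745/4,550 = 38.4% > 36% — standard DTI limit exceeded.
Reserves: 6,970 ÷ 420 = 16.6 months (meets 4-month minimum)
38.4% falls in the override range (36%–40%), so the compensating-factor test applies.
Override check — reserves: 16.6 mo (ok); score: 725 (ok).
Both override conditions satisfied; DTI exception granted.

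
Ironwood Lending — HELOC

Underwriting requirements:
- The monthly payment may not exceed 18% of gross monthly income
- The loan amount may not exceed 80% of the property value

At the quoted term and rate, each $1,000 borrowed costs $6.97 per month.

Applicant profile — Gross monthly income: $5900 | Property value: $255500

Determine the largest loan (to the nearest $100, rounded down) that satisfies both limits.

$152,300

Payment cap: 18% × $5,900 = $1,062/month.
At $6.97 per $1,000, that supports 1,062/6.97 × 1,000 ≈ $152,367 → $152,300.
LTV cap: 80% × $255,500 = $204,400 → $204,400.
Binding constraint: payment-to-income.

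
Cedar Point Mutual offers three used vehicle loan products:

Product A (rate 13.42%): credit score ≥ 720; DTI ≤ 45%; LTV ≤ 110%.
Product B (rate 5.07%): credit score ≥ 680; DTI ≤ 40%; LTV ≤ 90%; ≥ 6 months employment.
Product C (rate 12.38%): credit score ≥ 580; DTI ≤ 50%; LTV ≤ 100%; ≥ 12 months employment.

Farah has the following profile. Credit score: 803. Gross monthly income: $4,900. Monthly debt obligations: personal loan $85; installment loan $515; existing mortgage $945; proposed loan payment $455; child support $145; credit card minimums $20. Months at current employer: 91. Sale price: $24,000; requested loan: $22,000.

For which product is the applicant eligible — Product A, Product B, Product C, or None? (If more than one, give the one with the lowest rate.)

Total debts = (85 + 515 + 945 + 455 + 145 + 20) = 2,165; DTI = 2,165/4,900 = 44.2%.
LTV = 22,000/24,000 = 91.7%.
Product A: score 803 ≥ 720; DTI 44.2% ≤ 45%; LTV 91.7% ≤ 110% → qualifies.
Product B: score 803 ≥ 680; DTI 44.2% > 40%; LTV 91.7% > 90%; employment 91 ≥ 6 mo → does not qualify.
Product C: score 803 ≥ 580; DTI 44.2% ≤ 50%; LTV 91.7% ≤ 100%; employment 91 ≥ 12 mo → qualifies.
Qualifying: Product A, Product C. Lowest rate is 12.38% → Product C.

Product C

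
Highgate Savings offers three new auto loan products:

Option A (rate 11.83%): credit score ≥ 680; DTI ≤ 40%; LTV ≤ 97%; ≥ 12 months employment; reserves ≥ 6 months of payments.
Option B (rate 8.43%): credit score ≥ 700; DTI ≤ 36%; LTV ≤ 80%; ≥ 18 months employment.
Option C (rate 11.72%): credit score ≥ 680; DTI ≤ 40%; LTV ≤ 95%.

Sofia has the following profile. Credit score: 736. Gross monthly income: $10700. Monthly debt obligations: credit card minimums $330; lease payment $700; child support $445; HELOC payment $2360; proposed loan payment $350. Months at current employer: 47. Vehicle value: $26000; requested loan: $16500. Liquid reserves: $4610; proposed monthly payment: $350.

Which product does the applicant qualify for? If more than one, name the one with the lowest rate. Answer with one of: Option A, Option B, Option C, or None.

Total debts = (330 + 700 + 445 + 2,360 + 350) = 4,185; DTI = 4,185/10,700 = 39.1%.
LTV = 16,500/26,000 = 63.5%.
Reserves = 4,610/350 = 13.2 months.
Option A: score 736 ≥ 680; DTI 39.1% ≤ 40%; LTV 63.5% ≤ 97%; employment 47 ≥ 12 mo; reserves 13.2 ≥ 6 mo → qualifies.
Option B: score 736 ≥ 700; DTI 39.1% > 36%; LTV 63.5% ≤ 80%; employment 47 ≥ 18 mo → does not qualify.
Option C: score 736 ≥ 680; DTI 39.1% ≤ 40%; LTV 63.5% ≤ 95% → qualifies.
Qualifying: Option A, Option C. Lowest rate is 11.72% → Option C.

Option C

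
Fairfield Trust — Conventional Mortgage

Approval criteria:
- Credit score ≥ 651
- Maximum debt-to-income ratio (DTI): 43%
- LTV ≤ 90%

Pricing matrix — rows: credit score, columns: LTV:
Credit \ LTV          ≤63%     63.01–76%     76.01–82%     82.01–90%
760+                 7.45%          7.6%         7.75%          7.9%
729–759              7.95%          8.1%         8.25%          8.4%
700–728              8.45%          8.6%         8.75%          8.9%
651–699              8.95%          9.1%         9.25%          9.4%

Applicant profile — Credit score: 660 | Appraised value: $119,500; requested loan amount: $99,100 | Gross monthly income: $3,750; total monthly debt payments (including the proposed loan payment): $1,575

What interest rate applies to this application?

9.4%

Credit score 660 ≥ 651; DTI = 1,575/3,750 = 42% ≤ 43%
LTV = 99,100/119,500 = 82.9% ≤ 90%
Row: 660 falls in 651–699. Column: 82.9% falls in 82.01–90%. Rate = 9.4%.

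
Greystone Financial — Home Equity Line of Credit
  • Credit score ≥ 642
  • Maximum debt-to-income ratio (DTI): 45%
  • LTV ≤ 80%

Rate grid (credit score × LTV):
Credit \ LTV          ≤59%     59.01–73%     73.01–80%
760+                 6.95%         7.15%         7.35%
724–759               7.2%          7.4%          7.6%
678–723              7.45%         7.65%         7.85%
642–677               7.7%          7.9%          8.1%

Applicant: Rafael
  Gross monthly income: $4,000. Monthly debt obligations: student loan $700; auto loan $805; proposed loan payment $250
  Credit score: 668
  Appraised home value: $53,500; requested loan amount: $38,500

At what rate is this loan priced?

7.9%

Credit score 668 ≥ 642; Total monthly debts = (700 + 805 + 250) = 1,755. DTI: 1,755 ÷ 4,000 = 43.9%, within the 45% cap
Loan-to-value = 38,500/53,500 = 72% — pass (80% max)
Score 668 is in the 642–677 band; LTV 72% is in the 59.01–73% band → 7.9%.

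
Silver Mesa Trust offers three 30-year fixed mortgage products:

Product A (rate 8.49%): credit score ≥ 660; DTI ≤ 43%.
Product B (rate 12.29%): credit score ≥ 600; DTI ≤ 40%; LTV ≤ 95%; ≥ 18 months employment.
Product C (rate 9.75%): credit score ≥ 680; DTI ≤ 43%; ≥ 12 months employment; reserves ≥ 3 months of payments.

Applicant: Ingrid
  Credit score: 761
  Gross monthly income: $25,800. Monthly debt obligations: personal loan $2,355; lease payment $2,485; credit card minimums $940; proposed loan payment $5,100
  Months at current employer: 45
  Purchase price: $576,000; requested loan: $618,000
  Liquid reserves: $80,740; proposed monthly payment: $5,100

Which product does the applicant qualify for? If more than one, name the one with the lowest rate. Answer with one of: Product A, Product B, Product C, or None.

Total debts = (2,355 + 2,485 + 940 + 5,100) = 10,880; DTI = 10,880/25,800 = 42.2%.
LTV = 618,000/576,000 = 107.3%.
Reserves = 80,740/5,100 = 15.8 months.
Product A: score 761 ≥ 660; DTI 42.2% ≤ 43% → qualifies.
Product B: score 761 ≥ 600; DTI 42.2% > 40%; LTV 107.3% > 95%; employment 45 ≥ 18 mo → does not qualify.
Product C: score 761 ≥ 680; DTI 42.2% ≤ 43%; employment 45 ≥ 12 mo; reserves 15.8 ≥ 3 mo → qualifies.
Qualifying: Product A, Product C. Lowest rate is 8.49% → Product A.

Product A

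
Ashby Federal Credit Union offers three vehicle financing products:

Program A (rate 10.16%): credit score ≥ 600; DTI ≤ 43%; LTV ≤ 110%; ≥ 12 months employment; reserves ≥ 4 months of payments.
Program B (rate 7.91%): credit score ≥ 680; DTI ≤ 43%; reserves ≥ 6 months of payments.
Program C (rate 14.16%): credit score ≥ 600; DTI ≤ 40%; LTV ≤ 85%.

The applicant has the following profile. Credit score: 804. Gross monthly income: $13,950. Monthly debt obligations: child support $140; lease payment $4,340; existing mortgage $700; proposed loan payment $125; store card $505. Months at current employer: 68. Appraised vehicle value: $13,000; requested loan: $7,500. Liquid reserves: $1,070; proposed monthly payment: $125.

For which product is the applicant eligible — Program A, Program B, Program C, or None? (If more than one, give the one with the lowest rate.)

Total debts = (140 + 4,340 + 700 + 125 + 505) = 5,810; DTI = 5,810/13,950 = 41.6%.
LTV = 7,500/13,000 = 57.7%.
Reserves = 1,070/125 = 8.6 months.
Program A: score 804 ≥ 600; DTI 41.6% ≤ 43%; LTV 57.7% ≤ 110%; employment 68 ≥ 12 mo; reserves 8.6 ≥ 4 mo → qualifies.
Program B: score 804 ≥ 680; DTI 41.6% ≤ 43%; reserves 8.6 ≥ 6 mo → qualifies.
Program C: score 804 ≥ 600; DTI 41.6% > 40%; LTV 57.7% ≤ 85% → does not qualify.
Qualifying: Program A, Program B. Lowest rate is 7.91% → Program B.

Program B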